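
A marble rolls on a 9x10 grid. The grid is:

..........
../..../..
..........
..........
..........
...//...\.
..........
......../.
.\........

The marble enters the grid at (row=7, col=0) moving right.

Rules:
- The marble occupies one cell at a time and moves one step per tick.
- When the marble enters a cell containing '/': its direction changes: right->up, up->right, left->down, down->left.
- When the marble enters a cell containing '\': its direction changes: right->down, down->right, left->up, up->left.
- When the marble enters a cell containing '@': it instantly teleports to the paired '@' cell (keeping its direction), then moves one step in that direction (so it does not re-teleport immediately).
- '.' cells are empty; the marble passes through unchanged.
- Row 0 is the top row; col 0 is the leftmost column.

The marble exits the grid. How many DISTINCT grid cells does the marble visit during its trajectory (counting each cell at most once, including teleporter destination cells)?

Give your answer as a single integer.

Step 1: enter (7,0), '.' pass, move right to (7,1)
Step 2: enter (7,1), '.' pass, move right to (7,2)
Step 3: enter (7,2), '.' pass, move right to (7,3)
Step 4: enter (7,3), '.' pass, move right to (7,4)
Step 5: enter (7,4), '.' pass, move right to (7,5)
Step 6: enter (7,5), '.' pass, move right to (7,6)
Step 7: enter (7,6), '.' pass, move right to (7,7)
Step 8: enter (7,7), '.' pass, move right to (7,8)
Step 9: enter (7,8), '/' deflects right->up, move up to (6,8)
Step 10: enter (6,8), '.' pass, move up to (5,8)
Step 11: enter (5,8), '\' deflects up->left, move left to (5,7)
Step 12: enter (5,7), '.' pass, move left to (5,6)
Step 13: enter (5,6), '.' pass, move left to (5,5)
Step 14: enter (5,5), '.' pass, move left to (5,4)
Step 15: enter (5,4), '/' deflects left->down, move down to (6,4)
Step 16: enter (6,4), '.' pass, move down to (7,4)
Step 17: enter (7,4), '.' pass, move down to (8,4)
Step 18: enter (8,4), '.' pass, move down to (9,4)
Step 19: at (9,4) — EXIT via bottom edge, pos 4
Distinct cells visited: 17 (path length 18)

Answer: 17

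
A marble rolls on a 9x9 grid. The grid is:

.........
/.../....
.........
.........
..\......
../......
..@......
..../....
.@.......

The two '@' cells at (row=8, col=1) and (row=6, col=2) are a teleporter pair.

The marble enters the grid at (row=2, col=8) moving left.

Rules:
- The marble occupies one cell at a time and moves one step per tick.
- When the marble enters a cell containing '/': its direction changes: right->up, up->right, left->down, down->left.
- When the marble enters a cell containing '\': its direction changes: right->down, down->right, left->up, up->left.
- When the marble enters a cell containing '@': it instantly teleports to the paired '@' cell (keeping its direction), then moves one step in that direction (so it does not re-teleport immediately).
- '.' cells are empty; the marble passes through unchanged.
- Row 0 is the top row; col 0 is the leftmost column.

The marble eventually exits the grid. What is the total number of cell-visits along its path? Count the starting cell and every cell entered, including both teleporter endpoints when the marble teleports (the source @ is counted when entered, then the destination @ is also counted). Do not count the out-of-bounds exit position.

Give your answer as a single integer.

Answer: 9

Derivation:
Step 1: enter (2,8), '.' pass, move left to (2,7)
Step 2: enter (2,7), '.' pass, move left to (2,6)
Step 3: enter (2,6), '.' pass, move left to (2,5)
Step 4: enter (2,5), '.' pass, move left to (2,4)
Step 5: enter (2,4), '.' pass, move left to (2,3)
Step 6: enter (2,3), '.' pass, move left to (2,2)
Step 7: enter (2,2), '.' pass, move left to (2,1)
Step 8: enter (2,1), '.' pass, move left to (2,0)
Step 9: enter (2,0), '.' pass, move left to (2,-1)
Step 10: at (2,-1) — EXIT via left edge, pos 2
Path length (cell visits): 9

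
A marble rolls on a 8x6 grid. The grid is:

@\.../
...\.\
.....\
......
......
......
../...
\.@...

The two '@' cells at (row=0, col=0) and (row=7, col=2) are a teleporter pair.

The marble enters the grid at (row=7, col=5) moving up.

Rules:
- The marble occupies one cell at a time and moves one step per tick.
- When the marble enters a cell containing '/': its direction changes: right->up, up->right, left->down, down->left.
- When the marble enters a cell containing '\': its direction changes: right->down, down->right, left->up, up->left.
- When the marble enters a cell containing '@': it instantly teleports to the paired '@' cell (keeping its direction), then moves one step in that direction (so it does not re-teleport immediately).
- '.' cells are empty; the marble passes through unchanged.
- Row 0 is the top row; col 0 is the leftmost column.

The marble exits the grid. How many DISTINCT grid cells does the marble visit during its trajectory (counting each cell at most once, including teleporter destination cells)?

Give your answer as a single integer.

Step 1: enter (7,5), '.' pass, move up to (6,5)
Step 2: enter (6,5), '.' pass, move up to (5,5)
Step 3: enter (5,5), '.' pass, move up to (4,5)
Step 4: enter (4,5), '.' pass, move up to (3,5)
Step 5: enter (3,5), '.' pass, move up to (2,5)
Step 6: enter (2,5), '\' deflects up->left, move left to (2,4)
Step 7: enter (2,4), '.' pass, move left to (2,3)
Step 8: enter (2,3), '.' pass, move left to (2,2)
Step 9: enter (2,2), '.' pass, move left to (2,1)
Step 10: enter (2,1), '.' pass, move left to (2,0)
Step 11: enter (2,0), '.' pass, move left to (2,-1)
Step 12: at (2,-1) — EXIT via left edge, pos 2
Distinct cells visited: 11 (path length 11)

Answer: 11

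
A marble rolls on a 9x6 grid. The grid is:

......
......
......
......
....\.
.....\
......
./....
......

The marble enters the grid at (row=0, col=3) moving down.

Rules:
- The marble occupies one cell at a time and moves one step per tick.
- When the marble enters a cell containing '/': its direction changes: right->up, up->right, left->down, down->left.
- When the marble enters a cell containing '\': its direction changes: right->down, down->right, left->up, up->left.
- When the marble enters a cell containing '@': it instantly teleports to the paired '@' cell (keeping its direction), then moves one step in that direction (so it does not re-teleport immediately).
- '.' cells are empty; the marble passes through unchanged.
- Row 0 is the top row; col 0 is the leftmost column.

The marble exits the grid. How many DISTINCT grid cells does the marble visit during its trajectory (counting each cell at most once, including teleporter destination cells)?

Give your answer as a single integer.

Answer: 9

Derivation:
Step 1: enter (0,3), '.' pass, move down to (1,3)
Step 2: enter (1,3), '.' pass, move down to (2,3)
Step 3: enter (2,3), '.' pass, move down to (3,3)
Step 4: enter (3,3), '.' pass, move down to (4,3)
Step 5: enter (4,3), '.' pass, move down to (5,3)
Step 6: enter (5,3), '.' pass, move down to (6,3)
Step 7: enter (6,3), '.' pass, move down to (7,3)
Step 8: enter (7,3), '.' pass, move down to (8,3)
Step 9: enter (8,3), '.' pass, move down to (9,3)
Step 10: at (9,3) — EXIT via bottom edge, pos 3
Distinct cells visited: 9 (path length 9)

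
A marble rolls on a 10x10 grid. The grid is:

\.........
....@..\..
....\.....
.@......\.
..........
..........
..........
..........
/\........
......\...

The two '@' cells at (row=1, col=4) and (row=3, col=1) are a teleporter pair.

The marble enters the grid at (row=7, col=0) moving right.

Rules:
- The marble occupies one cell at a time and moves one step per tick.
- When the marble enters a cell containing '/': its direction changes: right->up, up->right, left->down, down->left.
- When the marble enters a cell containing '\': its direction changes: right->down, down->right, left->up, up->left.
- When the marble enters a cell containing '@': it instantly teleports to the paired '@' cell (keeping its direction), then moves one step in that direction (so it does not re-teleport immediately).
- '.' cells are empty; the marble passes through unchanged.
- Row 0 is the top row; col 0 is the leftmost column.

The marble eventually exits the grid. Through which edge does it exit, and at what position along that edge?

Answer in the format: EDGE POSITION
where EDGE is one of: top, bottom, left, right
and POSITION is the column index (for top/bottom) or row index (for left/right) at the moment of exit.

Step 1: enter (7,0), '.' pass, move right to (7,1)
Step 2: enter (7,1), '.' pass, move right to (7,2)
Step 3: enter (7,2), '.' pass, move right to (7,3)
Step 4: enter (7,3), '.' pass, move right to (7,4)
Step 5: enter (7,4), '.' pass, move right to (7,5)
Step 6: enter (7,5), '.' pass, move right to (7,6)
Step 7: enter (7,6), '.' pass, move right to (7,7)
Step 8: enter (7,7), '.' pass, move right to (7,8)
Step 9: enter (7,8), '.' pass, move right to (7,9)
Step 10: enter (7,9), '.' pass, move right to (7,10)
Step 11: at (7,10) — EXIT via right edge, pos 7

Answer: right 7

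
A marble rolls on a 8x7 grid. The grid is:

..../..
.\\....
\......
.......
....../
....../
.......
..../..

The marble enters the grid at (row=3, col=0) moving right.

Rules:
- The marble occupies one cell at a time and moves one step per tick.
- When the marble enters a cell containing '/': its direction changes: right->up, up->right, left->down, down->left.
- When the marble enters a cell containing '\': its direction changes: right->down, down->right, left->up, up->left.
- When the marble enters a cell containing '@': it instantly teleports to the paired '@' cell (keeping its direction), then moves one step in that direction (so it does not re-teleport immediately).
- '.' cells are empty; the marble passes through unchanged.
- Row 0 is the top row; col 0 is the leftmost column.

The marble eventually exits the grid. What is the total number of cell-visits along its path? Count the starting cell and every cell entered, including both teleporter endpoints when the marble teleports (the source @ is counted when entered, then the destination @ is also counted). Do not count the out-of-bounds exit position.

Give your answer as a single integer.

Step 1: enter (3,0), '.' pass, move right to (3,1)
Step 2: enter (3,1), '.' pass, move right to (3,2)
Step 3: enter (3,2), '.' pass, move right to (3,3)
Step 4: enter (3,3), '.' pass, move right to (3,4)
Step 5: enter (3,4), '.' pass, move right to (3,5)
Step 6: enter (3,5), '.' pass, move right to (3,6)
Step 7: enter (3,6), '.' pass, move right to (3,7)
Step 8: at (3,7) — EXIT via right edge, pos 3
Path length (cell visits): 7

Answer: 7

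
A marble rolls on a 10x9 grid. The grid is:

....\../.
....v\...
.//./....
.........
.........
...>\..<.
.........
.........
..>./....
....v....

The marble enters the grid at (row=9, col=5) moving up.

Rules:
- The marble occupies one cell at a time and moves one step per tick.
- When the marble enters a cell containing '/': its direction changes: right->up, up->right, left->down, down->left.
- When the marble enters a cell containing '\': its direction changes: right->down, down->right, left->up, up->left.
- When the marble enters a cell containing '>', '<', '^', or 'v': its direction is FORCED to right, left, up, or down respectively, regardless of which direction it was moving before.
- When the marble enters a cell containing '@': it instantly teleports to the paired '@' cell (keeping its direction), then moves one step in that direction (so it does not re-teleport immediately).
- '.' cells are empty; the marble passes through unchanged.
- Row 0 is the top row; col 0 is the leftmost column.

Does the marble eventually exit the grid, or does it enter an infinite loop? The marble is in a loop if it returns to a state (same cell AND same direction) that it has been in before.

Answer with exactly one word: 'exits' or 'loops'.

Answer: loops

Derivation:
Step 1: enter (9,5), '.' pass, move up to (8,5)
Step 2: enter (8,5), '.' pass, move up to (7,5)
Step 3: enter (7,5), '.' pass, move up to (6,5)
Step 4: enter (6,5), '.' pass, move up to (5,5)
Step 5: enter (5,5), '.' pass, move up to (4,5)
Step 6: enter (4,5), '.' pass, move up to (3,5)
Step 7: enter (3,5), '.' pass, move up to (2,5)
Step 8: enter (2,5), '.' pass, move up to (1,5)
Step 9: enter (1,5), '\' deflects up->left, move left to (1,4)
Step 10: enter (1,4), 'v' forces left->down, move down to (2,4)
Step 11: enter (2,4), '/' deflects down->left, move left to (2,3)
Step 12: enter (2,3), '.' pass, move left to (2,2)
Step 13: enter (2,2), '/' deflects left->down, move down to (3,2)
Step 14: enter (3,2), '.' pass, move down to (4,2)
Step 15: enter (4,2), '.' pass, move down to (5,2)
Step 16: enter (5,2), '.' pass, move down to (6,2)
Step 17: enter (6,2), '.' pass, move down to (7,2)
Step 18: enter (7,2), '.' pass, move down to (8,2)
Step 19: enter (8,2), '>' forces down->right, move right to (8,3)
Step 20: enter (8,3), '.' pass, move right to (8,4)
Step 21: enter (8,4), '/' deflects right->up, move up to (7,4)
Step 22: enter (7,4), '.' pass, move up to (6,4)
Step 23: enter (6,4), '.' pass, move up to (5,4)
Step 24: enter (5,4), '\' deflects up->left, move left to (5,3)
Step 25: enter (5,3), '>' forces left->right, move right to (5,4)
Step 26: enter (5,4), '\' deflects right->down, move down to (6,4)
Step 27: enter (6,4), '.' pass, move down to (7,4)
Step 28: enter (7,4), '.' pass, move down to (8,4)
Step 29: enter (8,4), '/' deflects down->left, move left to (8,3)
Step 30: enter (8,3), '.' pass, move left to (8,2)
Step 31: enter (8,2), '>' forces left->right, move right to (8,3)
Step 32: at (8,3) dir=right — LOOP DETECTED (seen before)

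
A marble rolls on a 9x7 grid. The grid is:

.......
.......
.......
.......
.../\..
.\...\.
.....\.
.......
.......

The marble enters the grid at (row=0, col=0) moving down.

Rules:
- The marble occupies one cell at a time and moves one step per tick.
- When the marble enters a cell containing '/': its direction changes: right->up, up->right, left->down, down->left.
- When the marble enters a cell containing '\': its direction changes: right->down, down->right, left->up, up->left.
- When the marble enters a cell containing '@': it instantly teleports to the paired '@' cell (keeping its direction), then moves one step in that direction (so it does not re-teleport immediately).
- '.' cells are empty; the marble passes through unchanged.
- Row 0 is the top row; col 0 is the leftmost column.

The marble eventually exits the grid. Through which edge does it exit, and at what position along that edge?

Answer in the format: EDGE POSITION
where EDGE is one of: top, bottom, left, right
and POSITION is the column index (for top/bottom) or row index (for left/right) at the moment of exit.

Step 1: enter (0,0), '.' pass, move down to (1,0)
Step 2: enter (1,0), '.' pass, move down to (2,0)
Step 3: enter (2,0), '.' pass, move down to (3,0)
Step 4: enter (3,0), '.' pass, move down to (4,0)
Step 5: enter (4,0), '.' pass, move down to (5,0)
Step 6: enter (5,0), '.' pass, move down to (6,0)
Step 7: enter (6,0), '.' pass, move down to (7,0)
Step 8: enter (7,0), '.' pass, move down to (8,0)
Step 9: enter (8,0), '.' pass, move down to (9,0)
Step 10: at (9,0) — EXIT via bottom edge, pos 0

Answer: bottom 0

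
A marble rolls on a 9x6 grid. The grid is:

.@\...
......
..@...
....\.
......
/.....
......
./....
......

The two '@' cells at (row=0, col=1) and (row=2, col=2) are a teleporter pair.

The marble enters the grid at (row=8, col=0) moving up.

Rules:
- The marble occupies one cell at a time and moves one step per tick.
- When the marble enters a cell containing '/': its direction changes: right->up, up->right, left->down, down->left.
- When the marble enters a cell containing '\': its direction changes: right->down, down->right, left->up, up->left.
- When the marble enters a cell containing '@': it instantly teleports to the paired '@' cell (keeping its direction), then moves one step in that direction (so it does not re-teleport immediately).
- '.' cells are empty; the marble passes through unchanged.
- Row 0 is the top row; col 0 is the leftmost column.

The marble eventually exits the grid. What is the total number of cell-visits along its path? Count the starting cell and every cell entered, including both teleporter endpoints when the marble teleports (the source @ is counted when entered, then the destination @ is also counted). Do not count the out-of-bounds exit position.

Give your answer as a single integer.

Step 1: enter (8,0), '.' pass, move up to (7,0)
Step 2: enter (7,0), '.' pass, move up to (6,0)
Step 3: enter (6,0), '.' pass, move up to (5,0)
Step 4: enter (5,0), '/' deflects up->right, move right to (5,1)
Step 5: enter (5,1), '.' pass, move right to (5,2)
Step 6: enter (5,2), '.' pass, move right to (5,3)
Step 7: enter (5,3), '.' pass, move right to (5,4)
Step 8: enter (5,4), '.' pass, move right to (5,5)
Step 9: enter (5,5), '.' pass, move right to (5,6)
Step 10: at (5,6) — EXIT via right edge, pos 5
Path length (cell visits): 9

Answer: 9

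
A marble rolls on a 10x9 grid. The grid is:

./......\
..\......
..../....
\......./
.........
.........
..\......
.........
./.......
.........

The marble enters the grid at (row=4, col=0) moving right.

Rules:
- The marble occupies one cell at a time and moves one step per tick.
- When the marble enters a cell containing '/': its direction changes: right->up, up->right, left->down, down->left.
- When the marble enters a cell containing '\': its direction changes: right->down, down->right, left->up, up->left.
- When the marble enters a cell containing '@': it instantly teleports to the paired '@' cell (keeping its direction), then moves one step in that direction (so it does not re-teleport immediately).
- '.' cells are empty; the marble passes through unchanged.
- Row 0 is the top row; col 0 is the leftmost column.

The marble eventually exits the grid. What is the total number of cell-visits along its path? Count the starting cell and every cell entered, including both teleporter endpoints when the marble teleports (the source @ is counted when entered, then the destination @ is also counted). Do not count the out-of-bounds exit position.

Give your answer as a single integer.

Answer: 9

Derivation:
Step 1: enter (4,0), '.' pass, move right to (4,1)
Step 2: enter (4,1), '.' pass, move right to (4,2)
Step 3: enter (4,2), '.' pass, move right to (4,3)
Step 4: enter (4,3), '.' pass, move right to (4,4)
Step 5: enter (4,4), '.' pass, move right to (4,5)
Step 6: enter (4,5), '.' pass, move right to (4,6)
Step 7: enter (4,6), '.' pass, move right to (4,7)
Step 8: enter (4,7), '.' pass, move right to (4,8)
Step 9: enter (4,8), '.' pass, move right to (4,9)
Step 10: at (4,9) — EXIT via right edge, pos 4
Path length (cell visits): 9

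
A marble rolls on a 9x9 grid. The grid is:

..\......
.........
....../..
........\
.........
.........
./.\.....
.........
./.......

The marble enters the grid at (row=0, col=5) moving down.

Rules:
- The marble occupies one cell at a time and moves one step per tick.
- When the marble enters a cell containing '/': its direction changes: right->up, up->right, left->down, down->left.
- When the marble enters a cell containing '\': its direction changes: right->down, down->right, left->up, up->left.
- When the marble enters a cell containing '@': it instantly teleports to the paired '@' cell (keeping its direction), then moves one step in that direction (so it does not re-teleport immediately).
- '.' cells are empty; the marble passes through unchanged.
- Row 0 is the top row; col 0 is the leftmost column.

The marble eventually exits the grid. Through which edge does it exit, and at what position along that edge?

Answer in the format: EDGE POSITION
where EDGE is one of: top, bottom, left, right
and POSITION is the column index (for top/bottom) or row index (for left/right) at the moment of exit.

Answer: bottom 5

Derivation:
Step 1: enter (0,5), '.' pass, move down to (1,5)
Step 2: enter (1,5), '.' pass, move down to (2,5)
Step 3: enter (2,5), '.' pass, move down to (3,5)
Step 4: enter (3,5), '.' pass, move down to (4,5)
Step 5: enter (4,5), '.' pass, move down to (5,5)
Step 6: enter (5,5), '.' pass, move down to (6,5)
Step 7: enter (6,5), '.' pass, move down to (7,5)
Step 8: enter (7,5), '.' pass, move down to (8,5)
Step 9: enter (8,5), '.' pass, move down to (9,5)
Step 10: at (9,5) — EXIT via bottom edge, pos 5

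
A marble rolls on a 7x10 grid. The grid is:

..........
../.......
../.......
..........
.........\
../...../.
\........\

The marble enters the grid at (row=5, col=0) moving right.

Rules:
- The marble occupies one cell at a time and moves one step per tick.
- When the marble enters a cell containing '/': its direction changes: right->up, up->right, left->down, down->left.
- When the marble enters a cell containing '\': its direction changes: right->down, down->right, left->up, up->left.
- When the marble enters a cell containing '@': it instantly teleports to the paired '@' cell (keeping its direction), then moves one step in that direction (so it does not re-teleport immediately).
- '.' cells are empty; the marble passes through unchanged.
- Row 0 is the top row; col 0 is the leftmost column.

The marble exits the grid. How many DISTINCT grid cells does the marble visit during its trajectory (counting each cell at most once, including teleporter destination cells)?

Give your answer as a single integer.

Step 1: enter (5,0), '.' pass, move right to (5,1)
Step 2: enter (5,1), '.' pass, move right to (5,2)
Step 3: enter (5,2), '/' deflects right->up, move up to (4,2)
Step 4: enter (4,2), '.' pass, move up to (3,2)
Step 5: enter (3,2), '.' pass, move up to (2,2)
Step 6: enter (2,2), '/' deflects up->right, move right to (2,3)
Step 7: enter (2,3), '.' pass, move right to (2,4)
Step 8: enter (2,4), '.' pass, move right to (2,5)
Step 9: enter (2,5), '.' pass, move right to (2,6)
Step 10: enter (2,6), '.' pass, move right to (2,7)
Step 11: enter (2,7), '.' pass, move right to (2,8)
Step 12: enter (2,8), '.' pass, move right to (2,9)
Step 13: enter (2,9), '.' pass, move right to (2,10)
Step 14: at (2,10) — EXIT via right edge, pos 2
Distinct cells visited: 13 (path length 13)

Answer: 13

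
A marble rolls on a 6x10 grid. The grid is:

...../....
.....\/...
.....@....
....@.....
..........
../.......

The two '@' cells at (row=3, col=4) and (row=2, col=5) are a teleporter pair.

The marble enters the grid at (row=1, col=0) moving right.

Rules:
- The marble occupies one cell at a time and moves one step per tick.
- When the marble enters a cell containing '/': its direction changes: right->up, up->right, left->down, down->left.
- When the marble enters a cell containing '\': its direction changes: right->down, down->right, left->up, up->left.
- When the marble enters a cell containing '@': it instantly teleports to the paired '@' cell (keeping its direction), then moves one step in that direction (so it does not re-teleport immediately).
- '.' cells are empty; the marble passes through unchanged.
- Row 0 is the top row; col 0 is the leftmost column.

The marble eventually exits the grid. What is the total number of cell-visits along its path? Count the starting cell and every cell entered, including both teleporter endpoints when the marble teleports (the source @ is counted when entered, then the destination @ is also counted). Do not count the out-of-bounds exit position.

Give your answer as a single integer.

Step 1: enter (1,0), '.' pass, move right to (1,1)
Step 2: enter (1,1), '.' pass, move right to (1,2)
Step 3: enter (1,2), '.' pass, move right to (1,3)
Step 4: enter (1,3), '.' pass, move right to (1,4)
Step 5: enter (1,4), '.' pass, move right to (1,5)
Step 6: enter (1,5), '\' deflects right->down, move down to (2,5)
Step 7: enter (2,5), '@' teleport (2,5)->(3,4), also enter (3,4), move down to (4,4)
Step 8: enter (4,4), '.' pass, move down to (5,4)
Step 9: enter (5,4), '.' pass, move down to (6,4)
Step 10: at (6,4) — EXIT via bottom edge, pos 4
Path length (cell visits): 10

Answer: 10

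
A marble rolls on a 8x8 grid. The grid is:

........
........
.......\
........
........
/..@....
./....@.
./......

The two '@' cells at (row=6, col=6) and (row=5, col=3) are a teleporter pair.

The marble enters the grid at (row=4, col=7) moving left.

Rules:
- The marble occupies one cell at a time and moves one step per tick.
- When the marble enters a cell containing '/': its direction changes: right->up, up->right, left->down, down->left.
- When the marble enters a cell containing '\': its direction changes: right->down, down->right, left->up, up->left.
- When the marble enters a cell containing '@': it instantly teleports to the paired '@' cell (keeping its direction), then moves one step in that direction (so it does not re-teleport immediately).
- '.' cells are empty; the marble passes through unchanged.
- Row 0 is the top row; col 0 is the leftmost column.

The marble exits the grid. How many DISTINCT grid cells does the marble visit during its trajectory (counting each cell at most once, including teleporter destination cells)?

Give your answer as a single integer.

Step 1: enter (4,7), '.' pass, move left to (4,6)
Step 2: enter (4,6), '.' pass, move left to (4,5)
Step 3: enter (4,5), '.' pass, move left to (4,4)
Step 4: enter (4,4), '.' pass, move left to (4,3)
Step 5: enter (4,3), '.' pass, move left to (4,2)
Step 6: enter (4,2), '.' pass, move left to (4,1)
Step 7: enter (4,1), '.' pass, move left to (4,0)
Step 8: enter (4,0), '.' pass, move left to (4,-1)
Step 9: at (4,-1) — EXIT via left edge, pos 4
Distinct cells visited: 8 (path length 8)

Answer: 8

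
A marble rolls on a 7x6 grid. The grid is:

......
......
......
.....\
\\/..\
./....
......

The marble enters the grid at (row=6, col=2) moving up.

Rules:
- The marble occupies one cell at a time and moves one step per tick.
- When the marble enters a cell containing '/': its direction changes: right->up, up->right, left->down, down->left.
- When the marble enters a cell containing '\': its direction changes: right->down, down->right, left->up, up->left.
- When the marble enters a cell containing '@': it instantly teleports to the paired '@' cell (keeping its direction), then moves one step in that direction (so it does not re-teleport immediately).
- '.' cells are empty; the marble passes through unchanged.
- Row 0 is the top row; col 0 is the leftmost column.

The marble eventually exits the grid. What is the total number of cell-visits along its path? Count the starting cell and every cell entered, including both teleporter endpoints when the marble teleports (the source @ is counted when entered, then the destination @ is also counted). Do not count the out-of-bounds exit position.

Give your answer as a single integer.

Step 1: enter (6,2), '.' pass, move up to (5,2)
Step 2: enter (5,2), '.' pass, move up to (4,2)
Step 3: enter (4,2), '/' deflects up->right, move right to (4,3)
Step 4: enter (4,3), '.' pass, move right to (4,4)
Step 5: enter (4,4), '.' pass, move right to (4,5)
Step 6: enter (4,5), '\' deflects right->down, move down to (5,5)
Step 7: enter (5,5), '.' pass, move down to (6,5)
Step 8: enter (6,5), '.' pass, move down to (7,5)
Step 9: at (7,5) — EXIT via bottom edge, pos 5
Path length (cell visits): 8

Answer: 8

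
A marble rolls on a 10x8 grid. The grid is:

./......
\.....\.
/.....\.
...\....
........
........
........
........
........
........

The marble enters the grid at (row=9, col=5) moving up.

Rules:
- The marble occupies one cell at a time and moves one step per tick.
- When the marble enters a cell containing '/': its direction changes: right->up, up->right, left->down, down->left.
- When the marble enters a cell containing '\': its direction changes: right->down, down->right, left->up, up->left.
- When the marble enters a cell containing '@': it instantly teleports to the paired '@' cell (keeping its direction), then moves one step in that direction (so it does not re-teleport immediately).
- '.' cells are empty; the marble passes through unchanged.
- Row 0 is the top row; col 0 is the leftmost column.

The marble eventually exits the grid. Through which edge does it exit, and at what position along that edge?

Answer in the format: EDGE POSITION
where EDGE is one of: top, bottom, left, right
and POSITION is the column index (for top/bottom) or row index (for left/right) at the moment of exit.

Answer: top 5

Derivation:
Step 1: enter (9,5), '.' pass, move up to (8,5)
Step 2: enter (8,5), '.' pass, move up to (7,5)
Step 3: enter (7,5), '.' pass, move up to (6,5)
Step 4: enter (6,5), '.' pass, move up to (5,5)
Step 5: enter (5,5), '.' pass, move up to (4,5)
Step 6: enter (4,5), '.' pass, move up to (3,5)
Step 7: enter (3,5), '.' pass, move up to (2,5)
Step 8: enter (2,5), '.' pass, move up to (1,5)
Step 9: enter (1,5), '.' pass, move up to (0,5)
Step 10: enter (0,5), '.' pass, move up to (-1,5)
Step 11: at (-1,5) — EXIT via top edge, pos 5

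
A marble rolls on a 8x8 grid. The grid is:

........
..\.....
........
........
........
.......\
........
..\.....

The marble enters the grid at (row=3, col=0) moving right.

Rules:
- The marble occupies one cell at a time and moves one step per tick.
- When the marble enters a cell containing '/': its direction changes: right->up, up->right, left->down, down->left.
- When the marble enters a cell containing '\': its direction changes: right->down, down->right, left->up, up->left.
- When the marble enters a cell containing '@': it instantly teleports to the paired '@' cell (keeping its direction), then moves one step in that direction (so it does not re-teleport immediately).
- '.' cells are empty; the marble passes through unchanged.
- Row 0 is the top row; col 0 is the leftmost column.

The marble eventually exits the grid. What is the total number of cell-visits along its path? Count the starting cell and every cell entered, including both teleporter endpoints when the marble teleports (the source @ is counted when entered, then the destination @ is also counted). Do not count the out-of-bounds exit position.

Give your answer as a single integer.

Answer: 8

Derivation:
Step 1: enter (3,0), '.' pass, move right to (3,1)
Step 2: enter (3,1), '.' pass, move right to (3,2)
Step 3: enter (3,2), '.' pass, move right to (3,3)
Step 4: enter (3,3), '.' pass, move right to (3,4)
Step 5: enter (3,4), '.' pass, move right to (3,5)
Step 6: enter (3,5), '.' pass, move right to (3,6)
Step 7: enter (3,6), '.' pass, move right to (3,7)
Step 8: enter (3,7), '.' pass, move right to (3,8)
Step 9: at (3,8) — EXIT via right edge, pos 3
Path length (cell visits): 8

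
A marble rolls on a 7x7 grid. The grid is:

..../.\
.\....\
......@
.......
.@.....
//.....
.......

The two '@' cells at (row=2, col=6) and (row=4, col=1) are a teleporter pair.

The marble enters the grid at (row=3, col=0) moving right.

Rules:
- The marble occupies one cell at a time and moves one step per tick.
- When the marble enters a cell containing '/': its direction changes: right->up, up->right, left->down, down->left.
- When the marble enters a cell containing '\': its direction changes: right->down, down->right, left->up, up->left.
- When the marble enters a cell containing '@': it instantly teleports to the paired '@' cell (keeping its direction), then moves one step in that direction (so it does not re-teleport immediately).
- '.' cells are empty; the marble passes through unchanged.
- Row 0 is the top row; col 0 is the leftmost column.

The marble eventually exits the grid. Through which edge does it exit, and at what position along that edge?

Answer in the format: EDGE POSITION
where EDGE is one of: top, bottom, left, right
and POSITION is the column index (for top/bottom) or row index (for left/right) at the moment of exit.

Answer: right 3

Derivation:
Step 1: enter (3,0), '.' pass, move right to (3,1)
Step 2: enter (3,1), '.' pass, move right to (3,2)
Step 3: enter (3,2), '.' pass, move right to (3,3)
Step 4: enter (3,3), '.' pass, move right to (3,4)
Step 5: enter (3,4), '.' pass, move right to (3,5)
Step 6: enter (3,5), '.' pass, move right to (3,6)
Step 7: enter (3,6), '.' pass, move right to (3,7)
Step 8: at (3,7) — EXIT via right edge, pos 3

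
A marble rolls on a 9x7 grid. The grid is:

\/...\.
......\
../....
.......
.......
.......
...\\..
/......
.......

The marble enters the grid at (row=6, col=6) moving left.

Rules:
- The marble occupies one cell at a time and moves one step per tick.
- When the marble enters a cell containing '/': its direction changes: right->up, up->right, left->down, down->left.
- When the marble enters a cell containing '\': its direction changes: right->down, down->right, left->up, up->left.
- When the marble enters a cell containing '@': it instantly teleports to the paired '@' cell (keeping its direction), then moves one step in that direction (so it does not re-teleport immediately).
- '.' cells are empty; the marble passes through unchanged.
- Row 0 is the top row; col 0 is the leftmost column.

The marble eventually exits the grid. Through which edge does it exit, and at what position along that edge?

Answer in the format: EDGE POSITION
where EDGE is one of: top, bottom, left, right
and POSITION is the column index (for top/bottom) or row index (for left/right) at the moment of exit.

Step 1: enter (6,6), '.' pass, move left to (6,5)
Step 2: enter (6,5), '.' pass, move left to (6,4)
Step 3: enter (6,4), '\' deflects left->up, move up to (5,4)
Step 4: enter (5,4), '.' pass, move up to (4,4)
Step 5: enter (4,4), '.' pass, move up to (3,4)
Step 6: enter (3,4), '.' pass, move up to (2,4)
Step 7: enter (2,4), '.' pass, move up to (1,4)
Step 8: enter (1,4), '.' pass, move up to (0,4)
Step 9: enter (0,4), '.' pass, move up to (-1,4)
Step 10: at (-1,4) — EXIT via top edge, pos 4

Answer: top 4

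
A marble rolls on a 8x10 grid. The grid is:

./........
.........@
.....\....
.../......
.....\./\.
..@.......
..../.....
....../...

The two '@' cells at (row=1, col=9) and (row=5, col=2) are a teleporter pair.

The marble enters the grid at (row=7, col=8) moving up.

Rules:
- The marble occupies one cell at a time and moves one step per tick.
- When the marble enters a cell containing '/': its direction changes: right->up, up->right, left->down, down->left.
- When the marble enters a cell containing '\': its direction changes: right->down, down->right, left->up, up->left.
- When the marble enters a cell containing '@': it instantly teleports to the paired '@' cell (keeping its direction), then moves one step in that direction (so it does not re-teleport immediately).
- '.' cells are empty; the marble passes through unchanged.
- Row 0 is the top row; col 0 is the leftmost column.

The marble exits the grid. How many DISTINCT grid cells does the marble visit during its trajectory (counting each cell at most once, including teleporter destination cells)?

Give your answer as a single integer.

Step 1: enter (7,8), '.' pass, move up to (6,8)
Step 2: enter (6,8), '.' pass, move up to (5,8)
Step 3: enter (5,8), '.' pass, move up to (4,8)
Step 4: enter (4,8), '\' deflects up->left, move left to (4,7)
Step 5: enter (4,7), '/' deflects left->down, move down to (5,7)
Step 6: enter (5,7), '.' pass, move down to (6,7)
Step 7: enter (6,7), '.' pass, move down to (7,7)
Step 8: enter (7,7), '.' pass, move down to (8,7)
Step 9: at (8,7) — EXIT via bottom edge, pos 7
Distinct cells visited: 8 (path length 8)

Answer: 8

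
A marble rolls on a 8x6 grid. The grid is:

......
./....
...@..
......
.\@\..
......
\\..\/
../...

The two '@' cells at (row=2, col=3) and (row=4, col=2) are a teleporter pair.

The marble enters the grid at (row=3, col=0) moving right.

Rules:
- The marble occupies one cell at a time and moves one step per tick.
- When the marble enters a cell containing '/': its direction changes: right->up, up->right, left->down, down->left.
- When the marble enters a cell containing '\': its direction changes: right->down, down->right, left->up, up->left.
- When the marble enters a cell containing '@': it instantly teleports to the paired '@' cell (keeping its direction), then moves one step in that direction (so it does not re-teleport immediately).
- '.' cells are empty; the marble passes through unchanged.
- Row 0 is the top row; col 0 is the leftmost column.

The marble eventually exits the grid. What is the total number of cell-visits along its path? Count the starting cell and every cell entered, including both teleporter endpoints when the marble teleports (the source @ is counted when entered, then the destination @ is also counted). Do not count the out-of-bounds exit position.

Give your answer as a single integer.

Step 1: enter (3,0), '.' pass, move right to (3,1)
Step 2: enter (3,1), '.' pass, move right to (3,2)
Step 3: enter (3,2), '.' pass, move right to (3,3)
Step 4: enter (3,3), '.' pass, move right to (3,4)
Step 5: enter (3,4), '.' pass, move right to (3,5)
Step 6: enter (3,5), '.' pass, move right to (3,6)
Step 7: at (3,6) — EXIT via right edge, pos 3
Path length (cell visits): 6

Answer: 6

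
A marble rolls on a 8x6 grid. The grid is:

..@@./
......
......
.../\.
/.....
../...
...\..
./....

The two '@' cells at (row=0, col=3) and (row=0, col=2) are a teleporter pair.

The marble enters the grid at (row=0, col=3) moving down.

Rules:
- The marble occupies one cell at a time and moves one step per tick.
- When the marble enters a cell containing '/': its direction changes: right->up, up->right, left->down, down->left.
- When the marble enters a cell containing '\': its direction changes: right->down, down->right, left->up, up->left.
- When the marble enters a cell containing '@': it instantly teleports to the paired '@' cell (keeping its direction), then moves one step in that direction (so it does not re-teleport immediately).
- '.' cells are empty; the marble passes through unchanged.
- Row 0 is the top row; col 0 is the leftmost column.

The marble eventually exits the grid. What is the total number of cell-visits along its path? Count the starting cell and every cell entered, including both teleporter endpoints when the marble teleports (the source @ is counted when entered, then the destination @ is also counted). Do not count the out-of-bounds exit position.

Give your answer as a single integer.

Answer: 9

Derivation:
Step 1: enter (0,3), '@' teleport (0,3)->(0,2), also enter (0,2), move down to (1,2)
Step 2: enter (1,2), '.' pass, move down to (2,2)
Step 3: enter (2,2), '.' pass, move down to (3,2)
Step 4: enter (3,2), '.' pass, move down to (4,2)
Step 5: enter (4,2), '.' pass, move down to (5,2)
Step 6: enter (5,2), '/' deflects down->left, move left to (5,1)
Step 7: enter (5,1), '.' pass, move left to (5,0)
Step 8: enter (5,0), '.' pass, move left to (5,-1)
Step 9: at (5,-1) — EXIT via left edge, pos 5
Path length (cell visits): 9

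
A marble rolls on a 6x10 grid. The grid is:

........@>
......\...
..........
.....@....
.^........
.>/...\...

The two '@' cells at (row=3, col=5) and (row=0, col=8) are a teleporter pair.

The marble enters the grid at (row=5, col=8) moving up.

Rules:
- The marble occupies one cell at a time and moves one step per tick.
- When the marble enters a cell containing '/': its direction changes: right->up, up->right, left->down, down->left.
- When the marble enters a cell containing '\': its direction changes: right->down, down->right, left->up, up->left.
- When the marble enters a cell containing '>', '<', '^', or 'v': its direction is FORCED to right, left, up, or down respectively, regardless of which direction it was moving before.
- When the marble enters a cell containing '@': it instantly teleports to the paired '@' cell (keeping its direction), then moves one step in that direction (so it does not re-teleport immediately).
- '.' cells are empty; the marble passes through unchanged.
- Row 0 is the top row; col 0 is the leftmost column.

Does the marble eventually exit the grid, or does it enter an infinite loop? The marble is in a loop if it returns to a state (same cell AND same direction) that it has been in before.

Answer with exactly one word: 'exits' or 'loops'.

Answer: exits

Derivation:
Step 1: enter (5,8), '.' pass, move up to (4,8)
Step 2: enter (4,8), '.' pass, move up to (3,8)
Step 3: enter (3,8), '.' pass, move up to (2,8)
Step 4: enter (2,8), '.' pass, move up to (1,8)
Step 5: enter (1,8), '.' pass, move up to (0,8)
Step 6: enter (0,8), '@' teleport (0,8)->(3,5), also enter (3,5), move up to (2,5)
Step 7: enter (2,5), '.' pass, move up to (1,5)
Step 8: enter (1,5), '.' pass, move up to (0,5)
Step 9: enter (0,5), '.' pass, move up to (-1,5)
Step 10: at (-1,5) — EXIT via top edge, pos 5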